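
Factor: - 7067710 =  - 2^1*5^1*13^1*54367^1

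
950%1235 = 950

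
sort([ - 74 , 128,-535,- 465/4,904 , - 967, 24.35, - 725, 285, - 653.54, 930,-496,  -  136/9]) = [ - 967 ,-725, - 653.54, - 535, - 496, - 465/4,- 74,-136/9, 24.35, 128,285, 904,930 ] 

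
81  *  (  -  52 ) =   -  4212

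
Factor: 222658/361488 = 2^( - 3)*3^(-1)*17^(- 1) * 163^1*443^( - 1 )*683^1 = 111329/180744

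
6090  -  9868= - 3778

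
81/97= 81/97 = 0.84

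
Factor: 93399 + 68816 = 5^1*32443^1 = 162215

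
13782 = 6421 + 7361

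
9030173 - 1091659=7938514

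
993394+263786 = 1257180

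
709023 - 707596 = 1427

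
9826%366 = 310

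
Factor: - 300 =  - 2^2 * 3^1*5^2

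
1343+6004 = 7347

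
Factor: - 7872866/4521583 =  - 2^1*11^( - 1)*59^( - 1)*251^1 * 6967^( - 1)*15683^1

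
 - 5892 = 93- 5985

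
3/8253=1/2751 = 0.00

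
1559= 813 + 746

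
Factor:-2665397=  - 7^1*503^1*757^1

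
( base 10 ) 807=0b1100100111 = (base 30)QR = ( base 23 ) 1C2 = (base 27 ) 12o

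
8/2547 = 8/2547 = 0.00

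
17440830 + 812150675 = 829591505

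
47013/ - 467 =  - 47013/467   =  -100.67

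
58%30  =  28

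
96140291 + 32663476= 128803767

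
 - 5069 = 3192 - 8261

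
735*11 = 8085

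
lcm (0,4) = 0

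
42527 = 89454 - 46927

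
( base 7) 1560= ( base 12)446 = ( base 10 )630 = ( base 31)KA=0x276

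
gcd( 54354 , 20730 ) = 6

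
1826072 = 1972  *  926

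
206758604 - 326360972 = - 119602368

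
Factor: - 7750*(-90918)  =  704614500 = 2^2*3^2*5^3*31^1*5051^1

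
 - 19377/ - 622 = 19377/622  =  31.15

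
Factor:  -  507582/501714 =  - 3^(-2)*19^(-1 )* 173^1 = - 173/171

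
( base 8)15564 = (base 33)6ew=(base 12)4098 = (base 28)8r0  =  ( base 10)7028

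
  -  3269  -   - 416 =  - 2853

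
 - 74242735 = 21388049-95630784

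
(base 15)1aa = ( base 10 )385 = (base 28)DL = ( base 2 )110000001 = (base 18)137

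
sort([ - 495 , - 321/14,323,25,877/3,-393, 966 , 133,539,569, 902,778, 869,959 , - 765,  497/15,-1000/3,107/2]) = [ - 765, - 495, - 393, - 1000/3, - 321/14, 25 , 497/15,  107/2,133,  877/3,323,539 , 569,  778, 869, 902, 959, 966]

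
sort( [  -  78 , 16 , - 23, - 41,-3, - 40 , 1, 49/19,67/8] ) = [ -78, - 41, - 40, - 23, - 3, 1, 49/19 , 67/8, 16 ]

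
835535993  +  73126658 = 908662651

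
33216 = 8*4152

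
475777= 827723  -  351946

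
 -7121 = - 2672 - 4449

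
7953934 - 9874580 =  - 1920646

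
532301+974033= 1506334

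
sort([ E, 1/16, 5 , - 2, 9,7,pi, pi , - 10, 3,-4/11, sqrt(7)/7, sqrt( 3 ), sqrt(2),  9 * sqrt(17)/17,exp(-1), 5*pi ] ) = [-10,  -  2, - 4/11, 1/16,exp(-1), sqrt( 7) /7, sqrt( 2),  sqrt(3), 9 * sqrt ( 17 )/17, E, 3, pi, pi,5 , 7, 9, 5*pi]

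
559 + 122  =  681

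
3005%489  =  71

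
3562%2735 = 827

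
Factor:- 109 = - 109^1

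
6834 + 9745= 16579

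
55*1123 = 61765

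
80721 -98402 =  - 17681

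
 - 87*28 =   -  2436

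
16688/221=16688/221 = 75.51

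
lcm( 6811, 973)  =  6811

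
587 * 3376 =1981712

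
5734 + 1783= 7517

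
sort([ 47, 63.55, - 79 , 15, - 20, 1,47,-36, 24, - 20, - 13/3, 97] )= [ - 79, - 36, - 20, - 20,  -  13/3,1 , 15, 24,47 , 47,63.55,97 ] 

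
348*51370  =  17876760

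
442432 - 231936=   210496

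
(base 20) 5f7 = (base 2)100100000011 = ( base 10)2307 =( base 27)34C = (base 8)4403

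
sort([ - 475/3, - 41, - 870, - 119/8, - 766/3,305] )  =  [ - 870, - 766/3, - 475/3,-41 , - 119/8, 305 ] 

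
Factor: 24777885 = 3^1 * 5^1*11^1*150169^1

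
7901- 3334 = 4567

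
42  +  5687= 5729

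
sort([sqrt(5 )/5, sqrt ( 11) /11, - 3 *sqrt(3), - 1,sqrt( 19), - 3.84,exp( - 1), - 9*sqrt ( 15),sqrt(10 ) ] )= [ - 9*sqrt ( 15),-3  *  sqrt( 3), - 3.84, - 1 , sqrt(11)/11,exp ( - 1), sqrt ( 5)/5,sqrt ( 10), sqrt(19 ) ] 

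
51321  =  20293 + 31028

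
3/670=3/670=   0.00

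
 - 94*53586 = - 5037084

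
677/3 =677/3 = 225.67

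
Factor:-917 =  - 7^1 * 131^1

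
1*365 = 365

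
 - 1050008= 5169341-6219349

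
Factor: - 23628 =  - 2^2*3^1*11^1 * 179^1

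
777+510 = 1287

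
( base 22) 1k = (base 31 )1b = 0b101010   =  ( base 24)1I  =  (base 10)42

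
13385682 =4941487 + 8444195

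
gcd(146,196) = 2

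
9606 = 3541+6065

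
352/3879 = 352/3879 =0.09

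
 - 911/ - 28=32 + 15/28 = 32.54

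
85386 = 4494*19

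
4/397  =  4/397=0.01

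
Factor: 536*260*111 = 2^5*3^1 * 5^1*13^1*37^1*67^1=15468960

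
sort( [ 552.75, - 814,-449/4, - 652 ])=[ - 814, -652, - 449/4,552.75]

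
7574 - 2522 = 5052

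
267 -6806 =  - 6539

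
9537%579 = 273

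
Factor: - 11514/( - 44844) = 19/74 = 2^( - 1 )*19^1*37^( - 1 ) 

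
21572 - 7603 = 13969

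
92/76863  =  92/76863= 0.00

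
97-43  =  54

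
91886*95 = 8729170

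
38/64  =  19/32 = 0.59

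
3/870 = 1/290 = 0.00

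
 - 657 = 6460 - 7117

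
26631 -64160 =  - 37529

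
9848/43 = 229 + 1/43 = 229.02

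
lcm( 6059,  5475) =454425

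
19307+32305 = 51612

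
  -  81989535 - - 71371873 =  - 10617662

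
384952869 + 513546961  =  898499830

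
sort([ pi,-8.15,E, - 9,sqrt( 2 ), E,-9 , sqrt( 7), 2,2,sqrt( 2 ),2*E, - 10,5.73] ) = [-10,-9,- 9,-8.15, sqrt(2), sqrt( 2),  2, 2, sqrt(7 ), E , E, pi , 2 * E,5.73]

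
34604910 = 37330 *927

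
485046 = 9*53894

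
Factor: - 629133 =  - 3^1 *43^1 * 4877^1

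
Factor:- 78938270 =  - 2^1*5^1*61^1 * 151^1*857^1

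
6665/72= 92 + 41/72 = 92.57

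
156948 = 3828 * 41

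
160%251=160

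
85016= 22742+62274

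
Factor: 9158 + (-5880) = 2^1*11^1*149^1 = 3278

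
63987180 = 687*93140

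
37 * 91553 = 3387461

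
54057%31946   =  22111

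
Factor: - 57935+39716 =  - 18219 = - 3^1 * 6073^1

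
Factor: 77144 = 2^3 * 9643^1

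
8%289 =8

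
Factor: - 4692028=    - 2^2*11^1*106637^1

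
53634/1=53634  =  53634.00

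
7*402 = 2814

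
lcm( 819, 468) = 3276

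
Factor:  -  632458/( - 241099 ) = 2^1*353^( - 1)*463^1 = 926/353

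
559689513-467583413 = 92106100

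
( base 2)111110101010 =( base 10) 4010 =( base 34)3fw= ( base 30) 4dk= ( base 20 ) A0A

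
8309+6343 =14652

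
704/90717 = 64/8247 = 0.01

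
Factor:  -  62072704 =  - 2^7*337^1 *1439^1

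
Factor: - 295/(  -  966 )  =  2^( - 1 )*3^(  -  1)*5^1*7^( - 1) *23^( - 1 ) * 59^1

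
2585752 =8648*299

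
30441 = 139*219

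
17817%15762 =2055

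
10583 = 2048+8535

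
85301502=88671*962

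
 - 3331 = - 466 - 2865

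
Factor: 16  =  2^4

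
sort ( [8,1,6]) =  [1 , 6, 8]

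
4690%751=184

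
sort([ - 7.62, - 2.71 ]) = [ - 7.62, - 2.71]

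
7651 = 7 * 1093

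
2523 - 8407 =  - 5884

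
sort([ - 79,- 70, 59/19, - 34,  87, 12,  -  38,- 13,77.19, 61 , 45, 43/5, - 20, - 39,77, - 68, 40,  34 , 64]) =[-79,- 70 ,- 68,- 39, - 38, - 34,  -  20,- 13,59/19, 43/5, 12,34, 40,45, 61, 64, 77, 77.19,87]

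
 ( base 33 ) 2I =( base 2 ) 1010100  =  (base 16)54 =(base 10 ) 84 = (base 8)124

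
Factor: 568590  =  2^1 * 3^1*5^1 * 11^1*1723^1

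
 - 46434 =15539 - 61973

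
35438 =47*754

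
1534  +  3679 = 5213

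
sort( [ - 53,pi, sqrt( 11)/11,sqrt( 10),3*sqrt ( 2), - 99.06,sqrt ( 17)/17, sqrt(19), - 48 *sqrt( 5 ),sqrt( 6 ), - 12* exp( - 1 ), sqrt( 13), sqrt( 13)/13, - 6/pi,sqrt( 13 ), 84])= [ - 48 *sqrt( 5) , - 99.06, - 53,-12*exp( - 1), - 6/pi, sqrt( 17 ) /17, sqrt( 13)/13, sqrt( 11 )/11 , sqrt( 6), pi , sqrt( 10), sqrt( 13),sqrt( 13),3*sqrt( 2 ), sqrt( 19 ), 84] 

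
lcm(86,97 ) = 8342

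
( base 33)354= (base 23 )6B9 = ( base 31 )3hq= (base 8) 6554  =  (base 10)3436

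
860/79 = 860/79= 10.89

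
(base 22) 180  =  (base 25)11a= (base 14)352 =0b1010010100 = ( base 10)660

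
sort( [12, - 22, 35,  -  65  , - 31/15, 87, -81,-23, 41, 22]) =[  -  81,  -  65,-23 ,-22, - 31/15,12, 22,35, 41,87 ]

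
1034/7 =147+ 5/7 = 147.71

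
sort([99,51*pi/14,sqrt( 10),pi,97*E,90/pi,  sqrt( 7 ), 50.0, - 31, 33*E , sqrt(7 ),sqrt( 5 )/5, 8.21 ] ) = [ - 31,sqrt( 5 )/5,sqrt (7),sqrt( 7 ),pi,sqrt(10),8.21, 51*pi/14,90/pi,50.0,33*E,  99,97*E]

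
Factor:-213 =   -  3^1*71^1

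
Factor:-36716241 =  - 3^1 * 577^1*21211^1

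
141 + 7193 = 7334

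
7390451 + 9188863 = 16579314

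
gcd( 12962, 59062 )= 2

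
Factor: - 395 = -5^1*79^1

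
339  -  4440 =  - 4101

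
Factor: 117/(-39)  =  -3^1 = - 3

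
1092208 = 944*1157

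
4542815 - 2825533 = 1717282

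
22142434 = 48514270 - 26371836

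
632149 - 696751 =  - 64602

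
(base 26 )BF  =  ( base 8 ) 455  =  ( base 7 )610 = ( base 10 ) 301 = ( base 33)94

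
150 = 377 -227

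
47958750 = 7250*6615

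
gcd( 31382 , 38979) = 71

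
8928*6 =53568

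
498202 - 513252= - 15050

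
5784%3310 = 2474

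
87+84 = 171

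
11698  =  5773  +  5925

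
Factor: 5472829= 409^1*13381^1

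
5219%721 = 172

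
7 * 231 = 1617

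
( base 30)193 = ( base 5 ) 14143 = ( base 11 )977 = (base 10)1173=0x495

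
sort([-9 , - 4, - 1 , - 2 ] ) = [  -  9, - 4,-2, - 1]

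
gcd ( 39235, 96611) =1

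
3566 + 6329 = 9895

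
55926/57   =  18642/19 = 981.16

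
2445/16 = 2445/16 =152.81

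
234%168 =66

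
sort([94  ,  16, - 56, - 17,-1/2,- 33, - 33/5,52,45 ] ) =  [- 56, - 33, - 17,-33/5, - 1/2,16, 45,52,94 ] 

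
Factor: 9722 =2^1*4861^1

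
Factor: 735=3^1*5^1*7^2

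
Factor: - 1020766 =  - 2^1 * 510383^1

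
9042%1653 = 777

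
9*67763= 609867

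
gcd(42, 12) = 6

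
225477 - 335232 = -109755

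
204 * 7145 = 1457580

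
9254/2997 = 9254/2997 = 3.09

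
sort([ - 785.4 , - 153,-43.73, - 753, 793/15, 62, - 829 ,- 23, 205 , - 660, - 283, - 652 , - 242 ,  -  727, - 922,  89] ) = [ - 922, - 829, - 785.4, - 753, - 727, - 660 , - 652, - 283, - 242, - 153, - 43.73, - 23,793/15, 62,  89, 205]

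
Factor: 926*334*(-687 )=-2^2*3^1*167^1*229^1*463^1 = - 212478108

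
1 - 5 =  - 4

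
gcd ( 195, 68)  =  1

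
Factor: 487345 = 5^1*29^1*3361^1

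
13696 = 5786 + 7910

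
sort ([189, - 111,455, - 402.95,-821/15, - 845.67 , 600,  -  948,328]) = [-948, - 845.67,-402.95,-111,-821/15, 189,328,455, 600] 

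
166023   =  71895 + 94128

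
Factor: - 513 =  - 3^3 *19^1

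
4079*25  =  101975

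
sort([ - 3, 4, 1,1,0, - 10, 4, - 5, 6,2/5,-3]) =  [ - 10,  -  5, - 3, - 3,0,2/5, 1,1,4, 4, 6 ] 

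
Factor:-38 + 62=24=2^3*3^1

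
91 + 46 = 137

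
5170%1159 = 534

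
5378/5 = 1075 + 3/5= 1075.60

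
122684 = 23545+99139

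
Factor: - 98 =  - 2^1*7^2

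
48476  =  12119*4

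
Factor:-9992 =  - 2^3*1249^1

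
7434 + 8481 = 15915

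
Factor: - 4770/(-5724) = 5/6 = 2^ ( - 1)*3^( - 1 )*5^1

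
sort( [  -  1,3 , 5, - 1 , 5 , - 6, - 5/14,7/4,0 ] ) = [-6, - 1, - 1, - 5/14, 0 , 7/4, 3 , 5 , 5 ]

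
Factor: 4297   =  4297^1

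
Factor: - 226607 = - 41^1*5527^1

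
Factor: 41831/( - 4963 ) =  - 7^( - 1) *59^1  =  - 59/7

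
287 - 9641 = - 9354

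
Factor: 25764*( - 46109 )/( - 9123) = 395984092/3041 = 2^2*7^2 * 19^1*113^1*941^1*3041^(- 1)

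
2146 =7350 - 5204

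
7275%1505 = 1255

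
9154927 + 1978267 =11133194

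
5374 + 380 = 5754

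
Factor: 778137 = 3^1*259379^1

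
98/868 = 7/62 = 0.11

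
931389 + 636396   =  1567785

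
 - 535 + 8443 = 7908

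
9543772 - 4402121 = 5141651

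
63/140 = 9/20 = 0.45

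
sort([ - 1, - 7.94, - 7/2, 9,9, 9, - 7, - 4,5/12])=[ -7.94 , -7,-4,-7/2, - 1,5/12,9,9,9 ] 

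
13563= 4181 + 9382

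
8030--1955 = 9985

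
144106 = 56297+87809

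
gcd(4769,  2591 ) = 1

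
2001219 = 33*60643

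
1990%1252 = 738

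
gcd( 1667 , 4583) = 1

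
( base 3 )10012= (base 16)56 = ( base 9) 105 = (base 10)86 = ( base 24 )3e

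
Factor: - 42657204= - 2^2*3^1*19^2*43^1*229^1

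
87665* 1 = 87665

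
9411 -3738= 5673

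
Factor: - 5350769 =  - 59^1*89^1*1019^1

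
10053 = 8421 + 1632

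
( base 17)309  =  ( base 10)876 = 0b1101101100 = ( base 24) 1cc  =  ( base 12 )610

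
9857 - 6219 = 3638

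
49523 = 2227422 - 2177899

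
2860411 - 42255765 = - 39395354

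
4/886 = 2/443 = 0.00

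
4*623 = 2492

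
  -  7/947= - 7/947 = -0.01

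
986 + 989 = 1975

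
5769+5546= 11315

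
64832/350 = 32416/175 = 185.23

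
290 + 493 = 783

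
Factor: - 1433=  -  1433^1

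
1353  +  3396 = 4749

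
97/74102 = 97/74102 = 0.00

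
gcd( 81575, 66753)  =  1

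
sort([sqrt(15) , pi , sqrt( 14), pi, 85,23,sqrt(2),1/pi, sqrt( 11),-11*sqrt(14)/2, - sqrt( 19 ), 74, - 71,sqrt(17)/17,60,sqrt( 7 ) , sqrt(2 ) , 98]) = [ - 71 , - 11*sqrt( 14)/2 ,-sqrt( 19),sqrt( 17)/17, 1/pi , sqrt(2 ), sqrt(2),  sqrt(7) , pi,pi, sqrt(11 ) , sqrt( 14),sqrt(15), 23,60 , 74, 85, 98]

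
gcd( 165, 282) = 3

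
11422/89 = 11422/89 = 128.34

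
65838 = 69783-3945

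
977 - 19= 958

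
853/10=853/10 = 85.30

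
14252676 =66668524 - 52415848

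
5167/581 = 5167/581  =  8.89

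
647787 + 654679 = 1302466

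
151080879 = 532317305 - 381236426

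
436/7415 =436/7415= 0.06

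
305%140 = 25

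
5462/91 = 60+2/91 = 60.02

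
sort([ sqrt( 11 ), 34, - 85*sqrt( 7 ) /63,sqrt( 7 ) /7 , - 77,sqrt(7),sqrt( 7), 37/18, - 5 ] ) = [ - 77, - 5, - 85*sqrt (7)/63,  sqrt( 7 )/7, 37/18, sqrt( 7), sqrt( 7), sqrt( 11), 34]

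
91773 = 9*10197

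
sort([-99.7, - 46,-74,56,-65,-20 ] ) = [ - 99.7, - 74, - 65,  -  46, - 20,56]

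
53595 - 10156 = 43439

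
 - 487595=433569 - 921164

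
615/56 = 615/56 = 10.98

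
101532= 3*33844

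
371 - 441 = -70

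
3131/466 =3131/466 = 6.72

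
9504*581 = 5521824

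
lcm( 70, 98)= 490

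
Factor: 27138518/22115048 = 2^( - 2 )*11^1*37^( - 1) *74713^( - 1 )*1233569^1=13569259/11057524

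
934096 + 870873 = 1804969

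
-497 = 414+-911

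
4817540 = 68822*70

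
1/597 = 1/597=0.00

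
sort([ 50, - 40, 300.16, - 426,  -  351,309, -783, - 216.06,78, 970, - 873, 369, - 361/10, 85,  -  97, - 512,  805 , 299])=[-873, - 783, - 512,-426,-351,-216.06, - 97, - 40, - 361/10,50, 78, 85,299, 300.16, 309,369,805, 970 ]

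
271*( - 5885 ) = - 1594835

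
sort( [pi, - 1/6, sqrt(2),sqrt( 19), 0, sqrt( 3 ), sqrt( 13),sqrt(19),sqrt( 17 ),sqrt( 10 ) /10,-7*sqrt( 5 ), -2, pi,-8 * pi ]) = [ - 8*pi,-7*sqrt(5 ), - 2,-1/6,  0, sqrt( 10)/10,sqrt( 2), sqrt( 3),pi, pi,sqrt( 13 ),sqrt( 17),sqrt( 19 ),sqrt( 19)]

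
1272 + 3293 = 4565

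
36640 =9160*4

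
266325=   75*3551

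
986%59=42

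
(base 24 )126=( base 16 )276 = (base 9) 770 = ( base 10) 630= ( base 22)16E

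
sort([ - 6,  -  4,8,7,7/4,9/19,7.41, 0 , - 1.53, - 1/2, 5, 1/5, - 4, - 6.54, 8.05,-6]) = [ - 6.54 , - 6 , - 6, - 4, - 4, - 1.53,  -  1/2,0,1/5, 9/19,7/4,5,7,7.41, 8, 8.05]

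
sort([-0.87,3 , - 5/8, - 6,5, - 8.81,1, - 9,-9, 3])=[  -  9, - 9, - 8.81, - 6, - 0.87, - 5/8, 1, 3,3, 5 ]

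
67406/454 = 33703/227 = 148.47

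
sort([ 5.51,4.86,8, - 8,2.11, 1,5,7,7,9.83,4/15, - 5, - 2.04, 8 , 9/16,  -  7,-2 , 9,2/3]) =[ - 8, - 7 , - 5,- 2.04, - 2,4/15, 9/16, 2/3, 1, 2.11,4.86,5,5.51,7,7, 8,8,9 , 9.83]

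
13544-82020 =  - 68476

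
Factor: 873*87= 3^3*29^1*97^1= 75951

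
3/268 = 3/268=0.01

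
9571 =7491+2080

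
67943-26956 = 40987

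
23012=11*2092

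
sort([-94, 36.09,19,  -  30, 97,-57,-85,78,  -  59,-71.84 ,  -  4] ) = [ - 94, - 85, - 71.84, - 59, - 57, - 30, -4,  19, 36.09, 78,97]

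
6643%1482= 715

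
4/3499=4/3499 = 0.00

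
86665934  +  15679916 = 102345850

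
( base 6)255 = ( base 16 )6B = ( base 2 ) 1101011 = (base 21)52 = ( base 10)107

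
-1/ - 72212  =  1/72212 = 0.00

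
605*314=189970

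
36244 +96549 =132793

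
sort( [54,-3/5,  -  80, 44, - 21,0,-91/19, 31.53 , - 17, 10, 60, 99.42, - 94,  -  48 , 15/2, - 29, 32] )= [-94, - 80,-48,-29, - 21, - 17, - 91/19, - 3/5,0, 15/2, 10,  31.53 , 32, 44, 54, 60, 99.42] 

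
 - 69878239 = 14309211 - 84187450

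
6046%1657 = 1075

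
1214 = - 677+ 1891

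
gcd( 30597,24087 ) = 651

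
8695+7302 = 15997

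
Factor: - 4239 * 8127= - 34450353 = - 3^6 * 7^1*43^1* 157^1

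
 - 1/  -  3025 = 1/3025 = 0.00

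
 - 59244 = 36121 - 95365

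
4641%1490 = 171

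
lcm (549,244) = 2196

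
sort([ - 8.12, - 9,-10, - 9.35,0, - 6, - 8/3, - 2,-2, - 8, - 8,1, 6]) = [ - 10, - 9.35, - 9, - 8.12, - 8, - 8 , - 6,-8/3, -2, - 2,0,1, 6]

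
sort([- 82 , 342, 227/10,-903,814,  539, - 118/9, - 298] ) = [  -  903,-298 , - 82, - 118/9,227/10,342, 539,  814]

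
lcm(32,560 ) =1120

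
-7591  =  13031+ - 20622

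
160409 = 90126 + 70283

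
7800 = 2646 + 5154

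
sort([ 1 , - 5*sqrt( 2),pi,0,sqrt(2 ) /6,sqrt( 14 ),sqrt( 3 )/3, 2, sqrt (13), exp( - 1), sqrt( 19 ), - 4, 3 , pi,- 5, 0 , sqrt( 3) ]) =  [ - 5*sqrt( 2), - 5,-4  ,  0, 0,sqrt( 2)/6,exp( - 1) , sqrt( 3) /3, 1, sqrt( 3 ),  2,3,  pi, pi,sqrt( 13), sqrt(14), sqrt( 19 )]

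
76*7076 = 537776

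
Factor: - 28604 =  -2^2*7151^1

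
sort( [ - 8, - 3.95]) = [ - 8,-3.95] 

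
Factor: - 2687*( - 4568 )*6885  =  2^3 * 3^4*5^1*17^1*571^1 *2687^1 = 84507977160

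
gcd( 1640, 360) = 40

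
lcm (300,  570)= 5700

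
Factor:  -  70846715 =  - 5^1*14169343^1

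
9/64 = 9/64 = 0.14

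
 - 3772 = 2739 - 6511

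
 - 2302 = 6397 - 8699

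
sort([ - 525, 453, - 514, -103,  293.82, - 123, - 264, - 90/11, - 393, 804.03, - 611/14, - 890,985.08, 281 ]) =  [ - 890, - 525,-514, - 393, - 264, - 123, - 103, - 611/14, - 90/11, 281 , 293.82, 453, 804.03,985.08] 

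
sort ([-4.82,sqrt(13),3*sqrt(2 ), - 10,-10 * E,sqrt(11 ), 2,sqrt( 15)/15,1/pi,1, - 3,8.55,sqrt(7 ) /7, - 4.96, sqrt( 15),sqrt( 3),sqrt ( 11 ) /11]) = [-10*E,-10,-4.96, - 4.82,-3, sqrt(15 ) /15,sqrt( 11 ) /11,1/pi, sqrt(7) /7,1,sqrt(3 ),  2,sqrt( 11 ),sqrt( 13),sqrt ( 15 ),3*sqrt(2 ),8.55 ]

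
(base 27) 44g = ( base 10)3040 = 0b101111100000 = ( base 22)664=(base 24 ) 56G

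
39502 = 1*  39502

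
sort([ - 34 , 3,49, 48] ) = [ - 34,3, 48,49 ]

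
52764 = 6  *8794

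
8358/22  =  379+10/11 = 379.91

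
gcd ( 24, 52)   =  4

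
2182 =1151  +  1031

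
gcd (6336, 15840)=3168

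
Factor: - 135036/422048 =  - 279/872 = -2^( - 3)*3^2*31^1*109^(- 1 ) 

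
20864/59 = 20864/59 = 353.63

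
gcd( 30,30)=30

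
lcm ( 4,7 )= 28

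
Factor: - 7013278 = - 2^1*53^1 * 109^1*607^1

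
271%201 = 70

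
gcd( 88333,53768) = 1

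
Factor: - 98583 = -3^1*17^1*1933^1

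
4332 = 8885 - 4553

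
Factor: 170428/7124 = 13^( - 1)*311^1 = 311/13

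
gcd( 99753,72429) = 3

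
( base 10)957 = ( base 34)s5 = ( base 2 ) 1110111101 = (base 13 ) 588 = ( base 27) 18c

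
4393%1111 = 1060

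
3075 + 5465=8540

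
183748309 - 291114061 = -107365752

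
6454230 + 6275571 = 12729801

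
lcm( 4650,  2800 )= 260400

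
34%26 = 8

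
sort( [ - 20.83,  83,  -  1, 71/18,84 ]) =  [ - 20.83, - 1, 71/18, 83, 84] 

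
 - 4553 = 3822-8375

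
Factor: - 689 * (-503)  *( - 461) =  - 13^1*53^1*461^1*503^1 = - 159767387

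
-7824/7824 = -1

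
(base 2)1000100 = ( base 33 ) 22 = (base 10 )68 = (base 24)2k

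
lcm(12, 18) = 36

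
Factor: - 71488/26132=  - 17872/6533 =- 2^4* 47^( - 1)*139^(-1) *1117^1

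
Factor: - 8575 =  - 5^2*7^3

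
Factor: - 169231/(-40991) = 179^( - 1)*739^1= 739/179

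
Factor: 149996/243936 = 487/792 = 2^( - 3)*3^( - 2 )*11^( - 1 )*487^1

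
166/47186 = 83/23593= 0.00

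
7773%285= 78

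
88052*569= 50101588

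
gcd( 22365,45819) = 9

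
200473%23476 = 12665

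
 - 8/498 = -1 + 245/249= -0.02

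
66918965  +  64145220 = 131064185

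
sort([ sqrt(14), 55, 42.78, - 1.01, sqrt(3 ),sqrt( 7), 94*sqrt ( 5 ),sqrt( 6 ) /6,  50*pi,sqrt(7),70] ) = [-1.01,sqrt(6) /6, sqrt(3 ), sqrt(7),sqrt( 7 ),sqrt(14),42.78,55, 70,50*pi,94*sqrt (5 ) ] 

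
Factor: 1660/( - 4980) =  - 3^( - 1 ) = - 1/3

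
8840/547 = 16+88/547 = 16.16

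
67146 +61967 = 129113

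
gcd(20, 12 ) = 4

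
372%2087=372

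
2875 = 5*575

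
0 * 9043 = 0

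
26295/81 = 8765/27 = 324.63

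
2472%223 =19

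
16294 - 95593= - 79299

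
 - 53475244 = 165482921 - 218958165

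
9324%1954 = 1508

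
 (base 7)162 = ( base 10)93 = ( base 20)4d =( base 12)79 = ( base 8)135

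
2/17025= 2/17025 = 0.00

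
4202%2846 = 1356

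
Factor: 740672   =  2^6*  71^1*163^1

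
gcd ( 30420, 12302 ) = 2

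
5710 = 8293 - 2583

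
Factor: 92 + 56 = 148 = 2^2*37^1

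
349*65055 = 22704195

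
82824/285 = 27608/95 = 290.61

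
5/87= 5/87 =0.06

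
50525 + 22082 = 72607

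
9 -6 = 3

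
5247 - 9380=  - 4133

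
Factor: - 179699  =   - 13^1 * 23^1 * 601^1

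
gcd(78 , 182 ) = 26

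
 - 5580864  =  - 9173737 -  - 3592873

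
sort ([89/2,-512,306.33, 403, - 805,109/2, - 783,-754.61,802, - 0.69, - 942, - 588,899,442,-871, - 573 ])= [ - 942, - 871, - 805, - 783, - 754.61, - 588,-573,-512, - 0.69,89/2,109/2, 306.33,403,442  ,  802,899]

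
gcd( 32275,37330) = 5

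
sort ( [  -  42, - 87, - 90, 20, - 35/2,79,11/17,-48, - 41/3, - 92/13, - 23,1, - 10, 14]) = [ - 90, - 87 , - 48,- 42,-23, - 35/2, - 41/3, - 10, - 92/13, 11/17, 1,14,20, 79 ] 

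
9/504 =1/56 = 0.02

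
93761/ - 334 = -93761/334 = -280.72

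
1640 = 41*40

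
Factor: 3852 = 2^2*3^2*107^1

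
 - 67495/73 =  - 925 + 30/73 = - 924.59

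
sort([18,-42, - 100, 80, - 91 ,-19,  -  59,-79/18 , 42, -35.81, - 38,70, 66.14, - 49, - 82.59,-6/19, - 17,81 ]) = [- 100, - 91, - 82.59, - 59,-49, - 42, - 38 , - 35.81, - 19, - 17,  -  79/18,-6/19, 18, 42, 66.14, 70,80, 81 ] 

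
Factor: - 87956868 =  - 2^2*3^1*1721^1 * 4259^1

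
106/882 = 53/441 = 0.12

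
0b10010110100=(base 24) 224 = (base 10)1204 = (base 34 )11E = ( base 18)3cg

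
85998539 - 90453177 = - 4454638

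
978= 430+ 548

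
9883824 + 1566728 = 11450552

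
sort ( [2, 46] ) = [ 2, 46 ]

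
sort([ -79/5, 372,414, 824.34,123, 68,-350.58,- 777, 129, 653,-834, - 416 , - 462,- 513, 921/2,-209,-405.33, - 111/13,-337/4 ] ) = [ - 834,  -  777,-513, - 462, - 416,-405.33, - 350.58,- 209, - 337/4,  -  79/5, - 111/13 , 68,123, 129,372,414, 921/2, 653 , 824.34]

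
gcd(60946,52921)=1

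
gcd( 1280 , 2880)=320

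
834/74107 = 834/74107= 0.01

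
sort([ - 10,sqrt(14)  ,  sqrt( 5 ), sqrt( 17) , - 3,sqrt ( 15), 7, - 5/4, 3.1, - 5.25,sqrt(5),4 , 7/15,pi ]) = [ - 10, - 5.25, - 3 , - 5/4, 7/15,sqrt(5 ),sqrt(5 ),3.1,pi, sqrt( 14 ), sqrt(15), 4, sqrt(17),7]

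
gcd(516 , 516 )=516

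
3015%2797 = 218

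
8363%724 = 399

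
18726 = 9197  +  9529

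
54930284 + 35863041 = 90793325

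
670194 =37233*18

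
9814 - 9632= 182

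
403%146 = 111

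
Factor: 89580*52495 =2^2*3^1*5^2*1493^1* 10499^1 = 4702502100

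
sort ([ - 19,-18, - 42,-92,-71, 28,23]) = [ - 92, - 71,-42, - 19, - 18, 23, 28]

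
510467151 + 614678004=1125145155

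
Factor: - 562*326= - 183212 = -  2^2*163^1 *281^1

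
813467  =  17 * 47851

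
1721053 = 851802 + 869251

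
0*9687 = 0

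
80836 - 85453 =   -  4617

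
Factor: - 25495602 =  - 2^1*3^1*11^1 * 386297^1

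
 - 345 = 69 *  ( - 5 ) 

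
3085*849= 2619165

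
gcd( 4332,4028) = 76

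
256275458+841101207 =1097376665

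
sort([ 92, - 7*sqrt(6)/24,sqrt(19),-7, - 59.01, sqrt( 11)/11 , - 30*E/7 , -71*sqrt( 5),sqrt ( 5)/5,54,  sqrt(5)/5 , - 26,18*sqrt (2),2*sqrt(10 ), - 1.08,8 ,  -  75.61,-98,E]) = [-71*sqrt( 5), - 98,- 75.61, - 59.01, - 26  , - 30*E/7 , - 7, - 1.08, - 7*sqrt ( 6)/24, sqrt ( 11)/11, sqrt( 5)/5,sqrt(5 )/5,E, sqrt(19),2*sqrt( 10),8,18*sqrt(2),54,92 ]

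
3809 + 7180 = 10989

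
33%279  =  33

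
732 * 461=337452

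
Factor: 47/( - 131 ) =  - 47^1*131^ ( - 1)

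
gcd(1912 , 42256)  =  8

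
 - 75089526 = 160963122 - 236052648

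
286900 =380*755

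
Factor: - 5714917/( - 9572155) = 5^( - 1) * 13^1*59^1*701^(-1 )*2731^( - 1)*7451^1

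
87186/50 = 43593/25 = 1743.72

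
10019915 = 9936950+82965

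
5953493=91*65423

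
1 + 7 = 8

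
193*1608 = 310344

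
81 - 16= 65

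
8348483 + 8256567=16605050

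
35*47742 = 1670970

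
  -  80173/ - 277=80173/277 = 289.43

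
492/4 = 123 = 123.00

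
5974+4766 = 10740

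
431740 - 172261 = 259479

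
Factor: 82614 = 2^1*3^1*7^2*281^1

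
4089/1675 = 2 + 739/1675 = 2.44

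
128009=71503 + 56506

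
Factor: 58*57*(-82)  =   - 2^2*3^1*19^1*29^1*41^1=- 271092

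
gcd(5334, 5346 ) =6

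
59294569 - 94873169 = - 35578600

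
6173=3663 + 2510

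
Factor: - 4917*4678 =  - 23001726 = - 2^1*3^1*11^1 * 149^1*2339^1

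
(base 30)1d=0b101011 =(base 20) 23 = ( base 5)133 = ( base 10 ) 43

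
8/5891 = 8/5891 = 0.00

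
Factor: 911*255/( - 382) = - 2^( - 1)*3^1*5^1 * 17^1*191^( - 1)*911^1 = - 232305/382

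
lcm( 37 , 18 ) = 666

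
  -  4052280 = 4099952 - 8152232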